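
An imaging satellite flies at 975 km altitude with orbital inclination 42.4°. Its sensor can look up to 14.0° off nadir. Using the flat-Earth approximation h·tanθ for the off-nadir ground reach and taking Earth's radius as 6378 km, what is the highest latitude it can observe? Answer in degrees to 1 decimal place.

For a prograde orbit the ground track reaches latitude ±i = ±42.4°.
Sensor half-swath on the ground ≈ 975·tan(14.0°) = 243 km = 2.18° of latitude.
Maximum observable latitude ≈ 42.4 + 2.18 = 44.6°.

44.6°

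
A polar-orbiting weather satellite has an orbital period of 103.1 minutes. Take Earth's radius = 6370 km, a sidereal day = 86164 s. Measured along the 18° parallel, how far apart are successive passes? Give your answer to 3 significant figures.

T = 103.1 min = 6186.0 s.
Node shift per orbit = (6186.0/86164) × 360° = 25.85°.
Equatorial spacing = 25.85 × 111.2 km/° = 2873 km.
At 18° latitude, spacing = 2873 × cos(18°) = 2733 km.

2730 km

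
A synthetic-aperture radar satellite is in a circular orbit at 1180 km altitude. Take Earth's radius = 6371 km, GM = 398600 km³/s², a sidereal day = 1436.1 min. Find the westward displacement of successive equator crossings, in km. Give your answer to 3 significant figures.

3030 km

Semi-major axis a = 6371 + 1180 = 7551 km. Period T = 2π√(a³/μ) = 2π√(7551³/398600) = 6530.1 s = 108.83 min.
During one orbit Earth rotates (6530.1 / 86166) × 360° = 27.28°.
At the equator that is 27.28° × (2π·6371/360) km/° = 27.28 × 111.2 = 3034 km.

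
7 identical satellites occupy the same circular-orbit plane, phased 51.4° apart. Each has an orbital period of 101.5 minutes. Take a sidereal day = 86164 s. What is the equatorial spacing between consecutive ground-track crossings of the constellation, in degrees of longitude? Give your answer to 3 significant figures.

3.63°

T = 101.5 min = 6090.0 s.
Single-satellite node shift = (6090.0/86164) × 360° = 25.44°.
With 7 satellites evenly phased, successive equator crossings are 25.44/7 = 3.635° apart.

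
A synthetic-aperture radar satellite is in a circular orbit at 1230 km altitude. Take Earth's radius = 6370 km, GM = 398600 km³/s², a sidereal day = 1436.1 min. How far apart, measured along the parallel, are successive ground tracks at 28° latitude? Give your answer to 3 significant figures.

2700 km

Semi-major axis a = 6370 + 1230 = 7600 km. Period T = 2π√(a³/μ) = 2π√(7600³/398600) = 6593.7 s = 109.90 min.
Node shift per orbit = (6593.7/86166) × 360° = 27.55°.
Equatorial spacing = 27.55 × 111.2 km/° = 3063 km.
At 28° latitude, spacing = 3063 × cos(28°) = 2704 km.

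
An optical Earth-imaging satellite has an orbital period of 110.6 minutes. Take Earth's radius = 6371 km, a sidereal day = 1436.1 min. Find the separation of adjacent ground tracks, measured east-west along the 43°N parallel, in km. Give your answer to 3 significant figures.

2250 km

T = 110.6 min = 6636.0 s.
Node shift per orbit = (6636.0/86166) × 360° = 27.73°.
Equatorial spacing = 27.73 × 111.2 km/° = 3083 km.
At 43° latitude, spacing = 3083 × cos(43°) = 2255 km.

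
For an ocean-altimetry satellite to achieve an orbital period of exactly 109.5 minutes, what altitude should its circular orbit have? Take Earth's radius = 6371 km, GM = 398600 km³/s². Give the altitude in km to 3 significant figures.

1210 km

T = 109.5 min = 6570.0 s.
From T = 2π√(a³/μ): a = (μ T²/4π²)^(1/3) = (398600 × 6570.0² / 4π²)^(1/3) = 7582 km.
Altitude h = a − R = 7582 − 6371 = 1211 km.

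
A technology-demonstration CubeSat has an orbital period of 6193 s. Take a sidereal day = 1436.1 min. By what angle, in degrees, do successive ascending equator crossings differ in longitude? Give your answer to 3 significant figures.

25.9°

During one orbit Earth rotates (6193.0 / 86166) × 360° = 25.87°.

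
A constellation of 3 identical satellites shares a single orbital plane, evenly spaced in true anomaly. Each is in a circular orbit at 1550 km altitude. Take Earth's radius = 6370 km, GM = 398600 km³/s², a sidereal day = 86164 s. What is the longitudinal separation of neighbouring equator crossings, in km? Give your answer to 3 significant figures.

1090 km

Semi-major axis a = 6370 + 1550 = 7920 km. Period T = 2π√(a³/μ) = 2π√(7920³/398600) = 7014.5 s = 116.91 min.
Single-satellite node shift = (7014.5/86164) × 360° = 29.31°.
With 3 satellites evenly phased, successive equator crossings are 29.31/3 = 9.769° apart.
That is 9.769 × 111.2 = 1086 km at the equator.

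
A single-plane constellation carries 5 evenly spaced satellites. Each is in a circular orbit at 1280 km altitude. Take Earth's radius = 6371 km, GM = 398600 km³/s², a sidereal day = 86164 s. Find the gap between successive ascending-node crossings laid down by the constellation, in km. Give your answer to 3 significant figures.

Semi-major axis a = 6371 + 1280 = 7651 km. Period T = 2π√(a³/μ) = 2π√(7651³/398600) = 6660.2 s = 111.00 min.
Single-satellite node shift = (6660.2/86164) × 360° = 27.83°.
With 5 satellites evenly phased, successive equator crossings are 27.83/5 = 5.565° apart.
That is 5.565 × 111.2 = 619 km at the equator.

619 km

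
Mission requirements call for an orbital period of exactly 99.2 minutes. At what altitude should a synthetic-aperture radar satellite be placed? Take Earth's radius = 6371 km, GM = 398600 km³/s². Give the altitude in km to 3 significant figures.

728 km

T = 99.2 min = 5952.0 s.
From T = 2π√(a³/μ): a = (μ T²/4π²)^(1/3) = (398600 × 5952.0² / 4π²)^(1/3) = 7099 km.
Altitude h = a − R = 7099 − 6371 = 728 km.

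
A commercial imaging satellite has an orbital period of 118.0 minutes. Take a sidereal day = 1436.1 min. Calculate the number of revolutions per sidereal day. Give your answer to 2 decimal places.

T = 118.0 min = 7080.0 s.
Orbits per sidereal day = 86166 / 7080.0 = 12.170.

12.17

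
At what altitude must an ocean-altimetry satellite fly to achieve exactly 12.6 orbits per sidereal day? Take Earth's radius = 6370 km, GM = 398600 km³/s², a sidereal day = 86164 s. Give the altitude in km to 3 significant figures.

1420 km

Required period T = 86164 / 12.6 = 6838.4 s.
From T = 2π√(a³/μ): a = (μ T²/4π²)^(1/3) = (398600 × 6838.4² / 4π²)^(1/3) = 7787 km.
Altitude h = a − R = 7787 − 6370 = 1417 km.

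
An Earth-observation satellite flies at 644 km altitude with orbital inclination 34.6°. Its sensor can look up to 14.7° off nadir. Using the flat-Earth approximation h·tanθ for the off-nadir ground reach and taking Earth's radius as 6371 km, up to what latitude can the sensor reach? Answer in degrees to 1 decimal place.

For a prograde orbit the ground track reaches latitude ±i = ±34.6°.
Sensor half-swath on the ground ≈ 644·tan(14.7°) = 169 km = 1.52° of latitude.
Maximum observable latitude ≈ 34.6 + 1.52 = 36.1°.

36.1°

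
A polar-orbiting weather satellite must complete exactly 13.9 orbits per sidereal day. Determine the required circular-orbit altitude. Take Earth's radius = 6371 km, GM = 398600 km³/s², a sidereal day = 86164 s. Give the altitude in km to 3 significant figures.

922 km

Required period T = 86164 / 13.9 = 6198.8 s.
From T = 2π√(a³/μ): a = (μ T²/4π²)^(1/3) = (398600 × 6198.8² / 4π²)^(1/3) = 7293 km.
Altitude h = a − R = 7293 − 6371 = 922 km.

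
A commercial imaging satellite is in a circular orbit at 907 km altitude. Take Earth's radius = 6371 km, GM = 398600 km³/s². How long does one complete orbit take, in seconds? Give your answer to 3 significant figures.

6180 seconds

Semi-major axis a = 6371 + 907 = 7278 km. Period T = 2π√(a³/μ) = 2π√(7278³/398600) = 6179.2 s = 102.99 min.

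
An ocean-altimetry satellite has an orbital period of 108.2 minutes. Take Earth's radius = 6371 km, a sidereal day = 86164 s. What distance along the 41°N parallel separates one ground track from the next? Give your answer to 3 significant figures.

2280 km

T = 108.2 min = 6492.0 s.
Node shift per orbit = (6492.0/86164) × 360° = 27.12°.
Equatorial spacing = 27.12 × 111.2 km/° = 3016 km.
At 41° latitude, spacing = 3016 × cos(41°) = 2276 km.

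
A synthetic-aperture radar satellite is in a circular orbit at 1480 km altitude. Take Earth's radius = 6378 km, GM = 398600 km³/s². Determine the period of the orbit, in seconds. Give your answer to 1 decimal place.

6932.3 seconds

Semi-major axis a = 6378 + 1480 = 7858 km. Period T = 2π√(a³/μ) = 2π√(7858³/398600) = 6932.3 s = 115.54 min.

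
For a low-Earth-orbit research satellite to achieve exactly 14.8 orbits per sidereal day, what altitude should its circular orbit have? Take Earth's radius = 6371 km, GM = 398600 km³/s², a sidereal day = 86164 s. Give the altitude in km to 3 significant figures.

624 km

Required period T = 86164 / 14.8 = 5821.9 s.
From T = 2π√(a³/μ): a = (μ T²/4π²)^(1/3) = (398600 × 5821.9² / 4π²)^(1/3) = 6995 km.
Altitude h = a − R = 6995 − 6371 = 624 km.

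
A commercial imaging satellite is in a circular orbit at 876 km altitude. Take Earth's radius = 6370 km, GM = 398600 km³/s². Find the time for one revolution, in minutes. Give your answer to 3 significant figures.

102 min

Semi-major axis a = 6370 + 876 = 7246 km. Period T = 2π√(a³/μ) = 2π√(7246³/398600) = 6138.4 s = 102.31 min.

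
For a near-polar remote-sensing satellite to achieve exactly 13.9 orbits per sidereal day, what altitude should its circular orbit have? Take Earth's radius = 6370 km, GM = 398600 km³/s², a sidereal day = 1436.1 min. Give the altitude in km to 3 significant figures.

924 km

Required period T = 86166 / 13.9 = 6199.0 s.
From T = 2π√(a³/μ): a = (μ T²/4π²)^(1/3) = (398600 × 6199.0² / 4π²)^(1/3) = 7294 km.
Altitude h = a − R = 7294 − 6370 = 924 km.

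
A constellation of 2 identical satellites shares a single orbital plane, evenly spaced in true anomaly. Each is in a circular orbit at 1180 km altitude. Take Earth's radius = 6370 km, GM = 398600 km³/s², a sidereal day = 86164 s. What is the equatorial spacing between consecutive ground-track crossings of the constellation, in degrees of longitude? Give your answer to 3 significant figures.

Semi-major axis a = 6370 + 1180 = 7550 km. Period T = 2π√(a³/μ) = 2π√(7550³/398600) = 6528.8 s = 108.81 min.
Single-satellite node shift = (6528.8/86164) × 360° = 27.28°.
With 2 satellites evenly phased, successive equator crossings are 27.28/2 = 13.639° apart.

13.6°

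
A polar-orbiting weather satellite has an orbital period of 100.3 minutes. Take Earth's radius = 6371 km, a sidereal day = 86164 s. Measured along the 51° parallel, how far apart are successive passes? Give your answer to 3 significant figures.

T = 100.3 min = 6018.0 s.
Node shift per orbit = (6018.0/86164) × 360° = 25.14°.
Equatorial spacing = 25.14 × 111.2 km/° = 2796 km.
At 51° latitude, spacing = 2796 × cos(51°) = 1759 km.

1760 km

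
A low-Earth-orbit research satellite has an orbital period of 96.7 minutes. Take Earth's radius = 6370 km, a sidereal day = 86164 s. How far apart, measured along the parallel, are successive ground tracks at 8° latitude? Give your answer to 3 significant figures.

T = 96.7 min = 5802.0 s.
Node shift per orbit = (5802.0/86164) × 360° = 24.24°.
Equatorial spacing = 24.24 × 111.2 km/° = 2695 km.
At 8° latitude, spacing = 2695 × cos(8°) = 2669 km.

2670 km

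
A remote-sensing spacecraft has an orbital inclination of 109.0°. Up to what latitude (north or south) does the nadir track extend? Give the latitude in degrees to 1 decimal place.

Retrograde orbit: the ground track reaches ±(180° − i) = ±(180 − 109.0) = ±71.0°.

71.0°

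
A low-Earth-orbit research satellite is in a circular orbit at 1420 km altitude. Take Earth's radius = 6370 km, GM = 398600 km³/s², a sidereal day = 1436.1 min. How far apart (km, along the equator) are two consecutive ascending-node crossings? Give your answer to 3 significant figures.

Semi-major axis a = 6370 + 1420 = 7790 km. Period T = 2π√(a³/μ) = 2π√(7790³/398600) = 6842.5 s = 114.04 min.
During one orbit Earth rotates (6842.5 / 86166) × 360° = 28.59°.
At the equator that is 28.59° × (2π·6370/360) km/° = 28.59 × 111.2 = 3178 km.

3180 km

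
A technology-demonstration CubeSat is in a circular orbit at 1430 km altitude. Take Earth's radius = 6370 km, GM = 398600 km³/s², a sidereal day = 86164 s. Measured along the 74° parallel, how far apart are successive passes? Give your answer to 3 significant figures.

Semi-major axis a = 6370 + 1430 = 7800 km. Period T = 2π√(a³/μ) = 2π√(7800³/398600) = 6855.7 s = 114.26 min.
Node shift per orbit = (6855.7/86164) × 360° = 28.64°.
Equatorial spacing = 28.64 × 111.2 km/° = 3185 km.
At 74° latitude, spacing = 3185 × cos(74°) = 878 km.

878 km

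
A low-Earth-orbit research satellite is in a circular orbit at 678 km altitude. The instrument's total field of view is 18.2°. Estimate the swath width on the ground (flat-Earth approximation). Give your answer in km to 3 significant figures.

217 km

Half-angle = 18.2°/2 = 9.1°.
Swath width ≈ 2h·tan(θ/2) = 2 × 678 × tan(9.1°) = 217.2 km.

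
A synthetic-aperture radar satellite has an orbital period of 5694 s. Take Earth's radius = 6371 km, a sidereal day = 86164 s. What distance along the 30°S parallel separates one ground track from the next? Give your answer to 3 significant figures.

Node shift per orbit = (5694.0/86164) × 360° = 23.79°.
Equatorial spacing = 23.79 × 111.2 km/° = 2645 km.
At 30° latitude, spacing = 2645 × cos(30°) = 2291 km.

2290 km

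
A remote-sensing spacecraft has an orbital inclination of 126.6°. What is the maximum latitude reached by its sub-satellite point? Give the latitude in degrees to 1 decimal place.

53.4°

Retrograde orbit: the ground track reaches ±(180° − i) = ±(180 − 126.6) = ±53.4°.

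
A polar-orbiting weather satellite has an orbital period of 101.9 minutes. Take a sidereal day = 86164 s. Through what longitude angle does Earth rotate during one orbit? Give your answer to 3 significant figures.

25.5°

T = 101.9 min = 6114.0 s.
During one orbit Earth rotates (6114.0 / 86164) × 360° = 25.54°.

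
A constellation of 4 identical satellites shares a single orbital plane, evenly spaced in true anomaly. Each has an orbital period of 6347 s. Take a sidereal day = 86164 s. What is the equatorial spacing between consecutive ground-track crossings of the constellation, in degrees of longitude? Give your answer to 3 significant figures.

Single-satellite node shift = (6347.0/86164) × 360° = 26.52°.
With 4 satellites evenly phased, successive equator crossings are 26.52/4 = 6.630° apart.

6.63°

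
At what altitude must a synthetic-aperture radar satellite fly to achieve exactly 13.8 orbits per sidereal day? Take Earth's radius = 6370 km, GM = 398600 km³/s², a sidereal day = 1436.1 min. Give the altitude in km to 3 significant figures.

Required period T = 86166 / 13.8 = 6243.9 s.
From T = 2π√(a³/μ): a = (μ T²/4π²)^(1/3) = (398600 × 6243.9² / 4π²)^(1/3) = 7329 km.
Altitude h = a − R = 7329 − 6370 = 959 km.

959 km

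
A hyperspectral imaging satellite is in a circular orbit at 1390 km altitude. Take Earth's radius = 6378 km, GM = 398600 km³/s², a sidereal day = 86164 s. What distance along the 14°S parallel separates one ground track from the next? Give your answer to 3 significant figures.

3070 km

Semi-major axis a = 6378 + 1390 = 7768 km. Period T = 2π√(a³/μ) = 2π√(7768³/398600) = 6813.6 s = 113.56 min.
Node shift per orbit = (6813.6/86164) × 360° = 28.47°.
Equatorial spacing = 28.47 × 111.3 km/° = 3169 km.
At 14° latitude, spacing = 3169 × cos(14°) = 3075 km.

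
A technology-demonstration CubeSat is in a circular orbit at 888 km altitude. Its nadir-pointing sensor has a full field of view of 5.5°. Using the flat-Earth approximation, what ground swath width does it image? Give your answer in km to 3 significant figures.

85.3 km

Half-angle = 5.5°/2 = 2.75°.
Swath width ≈ 2h·tan(θ/2) = 2 × 888 × tan(2.75°) = 85.3 km.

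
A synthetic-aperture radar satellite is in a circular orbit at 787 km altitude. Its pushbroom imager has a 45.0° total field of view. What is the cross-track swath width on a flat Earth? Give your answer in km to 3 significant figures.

Half-angle = 45.0°/2 = 22.5°.
Swath width ≈ 2h·tan(θ/2) = 2 × 787 × tan(22.5°) = 652.0 km.

652 km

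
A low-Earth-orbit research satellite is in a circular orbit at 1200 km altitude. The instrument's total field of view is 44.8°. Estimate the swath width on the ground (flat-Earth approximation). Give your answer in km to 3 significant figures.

989 km

Half-angle = 44.8°/2 = 22.4°.
Swath width ≈ 2h·tan(θ/2) = 2 × 1200 × tan(22.4°) = 989.2 km.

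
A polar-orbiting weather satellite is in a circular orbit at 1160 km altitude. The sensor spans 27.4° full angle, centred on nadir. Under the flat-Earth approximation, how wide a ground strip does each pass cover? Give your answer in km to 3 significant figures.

Half-angle = 27.4°/2 = 13.7°.
Swath width ≈ 2h·tan(θ/2) = 2 × 1160 × tan(13.7°) = 565.6 km.

566 km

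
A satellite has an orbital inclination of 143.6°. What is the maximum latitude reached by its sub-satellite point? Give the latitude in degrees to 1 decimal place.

36.4°

Retrograde orbit: the ground track reaches ±(180° − i) = ±(180 − 143.6) = ±36.4°.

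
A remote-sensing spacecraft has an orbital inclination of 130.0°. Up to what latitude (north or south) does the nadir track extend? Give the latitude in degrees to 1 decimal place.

50.0°

Retrograde orbit: the ground track reaches ±(180° − i) = ±(180 − 130.0) = ±50.0°.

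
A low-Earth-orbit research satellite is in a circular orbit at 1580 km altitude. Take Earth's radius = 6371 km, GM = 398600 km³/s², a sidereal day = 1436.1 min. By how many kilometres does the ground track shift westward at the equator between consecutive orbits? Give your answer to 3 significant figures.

3280 km

Semi-major axis a = 6371 + 1580 = 7951 km. Period T = 2π√(a³/μ) = 2π√(7951³/398600) = 7055.8 s = 117.60 min.
During one orbit Earth rotates (7055.8 / 86166) × 360° = 29.48°.
At the equator that is 29.48° × (2π·6371/360) km/° = 29.48 × 111.2 = 3278 km.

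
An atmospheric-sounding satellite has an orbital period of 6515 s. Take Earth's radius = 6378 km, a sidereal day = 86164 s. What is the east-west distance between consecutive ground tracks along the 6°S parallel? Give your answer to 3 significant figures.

Node shift per orbit = (6515.0/86164) × 360° = 27.22°.
Equatorial spacing = 27.22 × 111.3 km/° = 3030 km.
At 6° latitude, spacing = 3030 × cos(6°) = 3013 km.

3010 km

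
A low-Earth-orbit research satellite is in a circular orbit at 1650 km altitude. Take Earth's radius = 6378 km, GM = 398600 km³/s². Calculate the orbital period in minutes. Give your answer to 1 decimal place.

Semi-major axis a = 6378 + 1650 = 8028 km. Period T = 2π√(a³/μ) = 2π√(8028³/398600) = 7158.5 s = 119.31 min.

119.3 min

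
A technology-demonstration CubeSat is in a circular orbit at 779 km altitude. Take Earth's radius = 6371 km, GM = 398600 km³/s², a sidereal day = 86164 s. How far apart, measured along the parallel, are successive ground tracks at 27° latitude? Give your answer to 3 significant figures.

Semi-major axis a = 6371 + 779 = 7150 km. Period T = 2π√(a³/μ) = 2π√(7150³/398600) = 6016.9 s = 100.28 min.
Node shift per orbit = (6016.9/86164) × 360° = 25.14°.
Equatorial spacing = 25.14 × 111.2 km/° = 2795 km.
At 27° latitude, spacing = 2795 × cos(27°) = 2491 km.

2490 km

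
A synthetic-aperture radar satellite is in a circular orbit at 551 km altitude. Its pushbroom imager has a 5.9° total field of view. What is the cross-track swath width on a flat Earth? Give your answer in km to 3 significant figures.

Half-angle = 5.9°/2 = 2.95°.
Swath width ≈ 2h·tan(θ/2) = 2 × 551 × tan(2.95°) = 56.8 km.

56.8 km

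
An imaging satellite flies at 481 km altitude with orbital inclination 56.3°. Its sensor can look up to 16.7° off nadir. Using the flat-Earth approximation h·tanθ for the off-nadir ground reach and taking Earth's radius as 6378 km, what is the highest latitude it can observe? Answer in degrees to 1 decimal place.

57.6°

For a prograde orbit the ground track reaches latitude ±i = ±56.3°.
Sensor half-swath on the ground ≈ 481·tan(16.7°) = 144 km = 1.30° of latitude.
Maximum observable latitude ≈ 56.3 + 1.30 = 57.6°.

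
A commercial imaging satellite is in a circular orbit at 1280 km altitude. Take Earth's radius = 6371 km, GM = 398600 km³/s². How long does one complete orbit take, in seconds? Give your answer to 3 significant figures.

6660 seconds

Semi-major axis a = 6371 + 1280 = 7651 km. Period T = 2π√(a³/μ) = 2π√(7651³/398600) = 6660.2 s = 111.00 min.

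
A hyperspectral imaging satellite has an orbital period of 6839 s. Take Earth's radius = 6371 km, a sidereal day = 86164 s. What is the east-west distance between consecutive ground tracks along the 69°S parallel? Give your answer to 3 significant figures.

Node shift per orbit = (6839.0/86164) × 360° = 28.57°.
Equatorial spacing = 28.57 × 111.2 km/° = 3177 km.
At 69° latitude, spacing = 3177 × cos(69°) = 1139 km.

1140 km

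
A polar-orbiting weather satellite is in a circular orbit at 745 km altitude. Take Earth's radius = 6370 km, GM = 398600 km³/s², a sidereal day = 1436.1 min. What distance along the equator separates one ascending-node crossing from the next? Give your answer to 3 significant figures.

Semi-major axis a = 6370 + 745 = 7115 km. Period T = 2π√(a³/μ) = 2π√(7115³/398600) = 5972.7 s = 99.55 min.
During one orbit Earth rotates (5972.7 / 86166) × 360° = 24.95°.
At the equator that is 24.95° × (2π·6370/360) km/° = 24.95 × 111.2 = 2774 km.

2770 km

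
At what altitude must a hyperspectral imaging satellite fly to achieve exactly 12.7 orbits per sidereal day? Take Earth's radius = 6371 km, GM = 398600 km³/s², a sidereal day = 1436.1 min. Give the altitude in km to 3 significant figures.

Required period T = 86166 / 12.7 = 6784.7 s.
From T = 2π√(a³/μ): a = (μ T²/4π²)^(1/3) = (398600 × 6784.7² / 4π²)^(1/3) = 7746 km.
Altitude h = a − R = 7746 − 6371 = 1375 km.

1380 km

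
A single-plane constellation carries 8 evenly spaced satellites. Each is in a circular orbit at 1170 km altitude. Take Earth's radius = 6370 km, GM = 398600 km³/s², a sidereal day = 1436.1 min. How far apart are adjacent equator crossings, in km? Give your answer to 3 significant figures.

Semi-major axis a = 6370 + 1170 = 7540 km. Period T = 2π√(a³/μ) = 2π√(7540³/398600) = 6515.8 s = 108.60 min.
Single-satellite node shift = (6515.8/86166) × 360° = 27.22°.
With 8 satellites evenly phased, successive equator crossings are 27.22/8 = 3.403° apart.
That is 3.403 × 111.2 = 378 km at the equator.

378 km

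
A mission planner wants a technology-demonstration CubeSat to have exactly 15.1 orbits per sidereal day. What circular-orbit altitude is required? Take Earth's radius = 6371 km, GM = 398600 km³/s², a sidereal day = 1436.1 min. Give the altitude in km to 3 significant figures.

531 km

Required period T = 86166 / 15.1 = 5706.4 s.
From T = 2π√(a³/μ): a = (μ T²/4π²)^(1/3) = (398600 × 5706.4² / 4π²)^(1/3) = 6902 km.
Altitude h = a − R = 6902 − 6371 = 531 km.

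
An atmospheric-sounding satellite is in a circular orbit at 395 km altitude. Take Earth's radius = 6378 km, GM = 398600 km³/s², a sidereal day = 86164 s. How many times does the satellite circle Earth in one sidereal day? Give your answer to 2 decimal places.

Semi-major axis a = 6378 + 395 = 6773 km. Period T = 2π√(a³/μ) = 2π√(6773³/398600) = 5547.3 s = 92.46 min.
Orbits per sidereal day = 86164 / 5547.3 = 15.533.

15.53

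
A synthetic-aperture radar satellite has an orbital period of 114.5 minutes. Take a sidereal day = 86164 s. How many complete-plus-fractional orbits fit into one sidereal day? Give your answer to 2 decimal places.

T = 114.5 min = 6870.0 s.
Orbits per sidereal day = 86164 / 6870.0 = 12.542.

12.54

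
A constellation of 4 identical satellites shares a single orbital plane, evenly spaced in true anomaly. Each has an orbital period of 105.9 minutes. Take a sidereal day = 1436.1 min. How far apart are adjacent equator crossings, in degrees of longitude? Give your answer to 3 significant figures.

6.64°

T = 105.9 min = 6354.0 s.
Single-satellite node shift = (6354.0/86166) × 360° = 26.55°.
With 4 satellites evenly phased, successive equator crossings are 26.55/4 = 6.637° apart.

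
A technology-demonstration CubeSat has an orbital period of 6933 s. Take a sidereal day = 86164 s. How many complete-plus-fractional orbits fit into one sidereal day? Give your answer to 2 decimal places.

12.43

Orbits per sidereal day = 86164 / 6933.0 = 12.428.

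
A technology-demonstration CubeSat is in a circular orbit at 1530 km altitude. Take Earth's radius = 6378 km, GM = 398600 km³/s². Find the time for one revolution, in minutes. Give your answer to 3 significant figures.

117 min

Semi-major axis a = 6378 + 1530 = 7908 km. Period T = 2π√(a³/μ) = 2π√(7908³/398600) = 6998.6 s = 116.64 min.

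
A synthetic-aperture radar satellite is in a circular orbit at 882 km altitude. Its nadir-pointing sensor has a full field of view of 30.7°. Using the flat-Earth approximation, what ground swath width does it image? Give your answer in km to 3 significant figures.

484 km

Half-angle = 30.7°/2 = 15.35°.
Swath width ≈ 2h·tan(θ/2) = 2 × 882 × tan(15.35°) = 484.2 km.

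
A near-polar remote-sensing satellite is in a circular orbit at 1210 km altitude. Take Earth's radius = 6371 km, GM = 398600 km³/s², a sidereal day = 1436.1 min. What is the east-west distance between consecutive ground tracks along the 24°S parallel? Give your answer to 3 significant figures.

Semi-major axis a = 6371 + 1210 = 7581 km. Period T = 2π√(a³/μ) = 2π√(7581³/398600) = 6569.0 s = 109.48 min.
Node shift per orbit = (6569.0/86166) × 360° = 27.45°.
Equatorial spacing = 27.45 × 111.2 km/° = 3052 km.
At 24° latitude, spacing = 3052 × cos(24°) = 2788 km.

2790 km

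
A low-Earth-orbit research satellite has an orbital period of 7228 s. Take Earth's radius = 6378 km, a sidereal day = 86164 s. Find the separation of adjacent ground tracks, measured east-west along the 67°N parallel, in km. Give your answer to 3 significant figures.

1310 km

Node shift per orbit = (7228.0/86164) × 360° = 30.20°.
Equatorial spacing = 30.20 × 111.3 km/° = 3362 km.
At 67° latitude, spacing = 3362 × cos(67°) = 1314 km.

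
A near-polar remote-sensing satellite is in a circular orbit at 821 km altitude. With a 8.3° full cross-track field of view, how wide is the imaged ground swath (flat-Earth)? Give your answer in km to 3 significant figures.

119 km

Half-angle = 8.3°/2 = 4.15°.
Swath width ≈ 2h·tan(θ/2) = 2 × 821 × tan(4.15°) = 119.1 km.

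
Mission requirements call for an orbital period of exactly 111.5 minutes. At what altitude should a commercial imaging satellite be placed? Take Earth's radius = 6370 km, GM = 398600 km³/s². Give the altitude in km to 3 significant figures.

T = 111.5 min = 6690.0 s.
From T = 2π√(a³/μ): a = (μ T²/4π²)^(1/3) = (398600 × 6690.0² / 4π²)^(1/3) = 7674 km.
Altitude h = a − R = 7674 − 6370 = 1304 km.

1300 km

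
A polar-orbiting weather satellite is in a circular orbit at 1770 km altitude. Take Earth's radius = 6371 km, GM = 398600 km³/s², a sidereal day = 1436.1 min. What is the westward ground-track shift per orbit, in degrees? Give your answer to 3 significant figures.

Semi-major axis a = 6371 + 1770 = 8141 km. Period T = 2π√(a³/μ) = 2π√(8141³/398600) = 7310.2 s = 121.84 min.
During one orbit Earth rotates (7310.2 / 86166) × 360° = 30.54°.

30.5°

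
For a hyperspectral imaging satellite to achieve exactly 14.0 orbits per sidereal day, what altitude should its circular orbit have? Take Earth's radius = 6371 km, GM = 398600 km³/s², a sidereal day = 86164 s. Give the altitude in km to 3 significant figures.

888 km

Required period T = 86164 / 14.0 = 6154.6 s.
From T = 2π√(a³/μ): a = (μ T²/4π²)^(1/3) = (398600 × 6154.6² / 4π²)^(1/3) = 7259 km.
Altitude h = a − R = 7259 − 6371 = 888 km.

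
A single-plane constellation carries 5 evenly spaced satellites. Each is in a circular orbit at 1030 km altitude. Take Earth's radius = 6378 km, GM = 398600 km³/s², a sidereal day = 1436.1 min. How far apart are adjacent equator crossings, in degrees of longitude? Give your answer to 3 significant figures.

Semi-major axis a = 6378 + 1030 = 7408 km. Period T = 2π√(a³/μ) = 2π√(7408³/398600) = 6345.5 s = 105.76 min.
Single-satellite node shift = (6345.5/86166) × 360° = 26.51°.
With 5 satellites evenly phased, successive equator crossings are 26.51/5 = 5.302° apart.

5.30°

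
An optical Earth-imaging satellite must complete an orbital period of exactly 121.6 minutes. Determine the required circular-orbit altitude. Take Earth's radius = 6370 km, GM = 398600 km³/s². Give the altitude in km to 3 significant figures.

1760 km

T = 121.6 min = 7296.0 s.
From T = 2π√(a³/μ): a = (μ T²/4π²)^(1/3) = (398600 × 7296.0² / 4π²)^(1/3) = 8130 km.
Altitude h = a − R = 8130 − 6370 = 1760 km.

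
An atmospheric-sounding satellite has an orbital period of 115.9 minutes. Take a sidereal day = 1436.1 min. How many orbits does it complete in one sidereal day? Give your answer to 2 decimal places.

T = 115.9 min = 6954.0 s.
Orbits per sidereal day = 86166 / 6954.0 = 12.391.

12.39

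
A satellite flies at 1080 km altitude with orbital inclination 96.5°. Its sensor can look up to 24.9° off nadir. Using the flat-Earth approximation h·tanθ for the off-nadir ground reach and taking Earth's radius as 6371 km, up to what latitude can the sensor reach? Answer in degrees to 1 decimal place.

Retrograde orbit: the ground track reaches ±(180° − i) = ±(180 − 96.5) = ±83.5°.
Sensor half-swath on the ground ≈ 1080·tan(24.9°) = 501 km = 4.51° of latitude.
Maximum observable latitude ≈ 83.5 + 4.51 = 88.0°.

88.0°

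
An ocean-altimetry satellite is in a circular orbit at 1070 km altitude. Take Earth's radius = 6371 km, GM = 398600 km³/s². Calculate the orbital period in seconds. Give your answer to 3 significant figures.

Semi-major axis a = 6371 + 1070 = 7441 km. Period T = 2π√(a³/μ) = 2π√(7441³/398600) = 6387.9 s = 106.47 min.

6390 seconds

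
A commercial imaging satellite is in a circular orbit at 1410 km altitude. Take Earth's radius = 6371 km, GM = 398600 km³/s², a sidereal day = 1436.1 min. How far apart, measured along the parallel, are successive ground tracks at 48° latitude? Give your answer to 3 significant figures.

Semi-major axis a = 6371 + 1410 = 7781 km. Period T = 2π√(a³/μ) = 2π√(7781³/398600) = 6830.7 s = 113.84 min.
Node shift per orbit = (6830.7/86166) × 360° = 28.54°.
Equatorial spacing = 28.54 × 111.2 km/° = 3173 km.
At 48° latitude, spacing = 3173 × cos(48°) = 2123 km.

2120 km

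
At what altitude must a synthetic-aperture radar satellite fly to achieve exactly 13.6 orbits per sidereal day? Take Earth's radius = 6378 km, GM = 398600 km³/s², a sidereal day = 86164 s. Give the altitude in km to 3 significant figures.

1020 km

Required period T = 86164 / 13.6 = 6335.6 s.
From T = 2π√(a³/μ): a = (μ T²/4π²)^(1/3) = (398600 × 6335.6² / 4π²)^(1/3) = 7400 km.
Altitude h = a − R = 7400 − 6378 = 1022 km.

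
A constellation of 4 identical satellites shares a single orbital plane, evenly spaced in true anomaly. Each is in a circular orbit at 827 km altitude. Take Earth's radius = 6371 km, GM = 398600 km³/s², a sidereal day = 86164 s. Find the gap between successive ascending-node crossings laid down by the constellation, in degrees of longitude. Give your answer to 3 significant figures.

6.35°

Semi-major axis a = 6371 + 827 = 7198 km. Period T = 2π√(a³/μ) = 2π√(7198³/398600) = 6077.6 s = 101.29 min.
Single-satellite node shift = (6077.6/86164) × 360° = 25.39°.
With 4 satellites evenly phased, successive equator crossings are 25.39/4 = 6.348° apart.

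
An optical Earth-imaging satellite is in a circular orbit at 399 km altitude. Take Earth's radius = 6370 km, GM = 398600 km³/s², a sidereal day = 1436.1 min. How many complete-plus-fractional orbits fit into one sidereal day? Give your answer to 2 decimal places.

Semi-major axis a = 6370 + 399 = 6769 km. Period T = 2π√(a³/μ) = 2π√(6769³/398600) = 5542.4 s = 92.37 min.
Orbits per sidereal day = 86166 / 5542.4 = 15.547.

15.55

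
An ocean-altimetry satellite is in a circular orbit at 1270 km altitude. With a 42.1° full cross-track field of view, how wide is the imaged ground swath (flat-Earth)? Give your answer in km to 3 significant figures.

Half-angle = 42.1°/2 = 21.05°.
Swath width ≈ 2h·tan(θ/2) = 2 × 1270 × tan(21.05°) = 977.6 km.

978 km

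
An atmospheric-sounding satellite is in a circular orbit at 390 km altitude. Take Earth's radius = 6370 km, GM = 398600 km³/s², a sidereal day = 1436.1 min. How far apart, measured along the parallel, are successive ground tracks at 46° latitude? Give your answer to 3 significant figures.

1780 km

Semi-major axis a = 6370 + 390 = 6760 km. Period T = 2π√(a³/μ) = 2π√(6760³/398600) = 5531.4 s = 92.19 min.
Node shift per orbit = (5531.4/86166) × 360° = 23.11°.
Equatorial spacing = 23.11 × 111.2 km/° = 2569 km.
At 46° latitude, spacing = 2569 × cos(46°) = 1785 km.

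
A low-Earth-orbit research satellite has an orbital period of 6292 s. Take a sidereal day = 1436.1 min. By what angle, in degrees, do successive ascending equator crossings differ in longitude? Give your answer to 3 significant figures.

26.3°

During one orbit Earth rotates (6292.0 / 86166) × 360° = 26.29°.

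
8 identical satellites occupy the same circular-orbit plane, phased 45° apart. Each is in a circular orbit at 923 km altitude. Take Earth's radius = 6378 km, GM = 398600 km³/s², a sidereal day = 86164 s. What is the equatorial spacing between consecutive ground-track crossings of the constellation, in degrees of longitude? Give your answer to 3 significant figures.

3.24°

Semi-major axis a = 6378 + 923 = 7301 km. Period T = 2π√(a³/μ) = 2π√(7301³/398600) = 6208.5 s = 103.47 min.
Single-satellite node shift = (6208.5/86164) × 360° = 25.94°.
With 8 satellites evenly phased, successive equator crossings are 25.94/8 = 3.242° apart.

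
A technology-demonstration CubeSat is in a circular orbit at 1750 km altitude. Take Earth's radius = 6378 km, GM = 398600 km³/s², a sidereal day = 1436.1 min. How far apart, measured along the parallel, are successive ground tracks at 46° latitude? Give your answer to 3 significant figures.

Semi-major axis a = 6378 + 1750 = 8128 km. Period T = 2π√(a³/μ) = 2π√(8128³/398600) = 7292.7 s = 121.54 min.
Node shift per orbit = (7292.7/86166) × 360° = 30.47°.
Equatorial spacing = 30.47 × 111.3 km/° = 3392 km.
At 46° latitude, spacing = 3392 × cos(46°) = 2356 km.

2360 km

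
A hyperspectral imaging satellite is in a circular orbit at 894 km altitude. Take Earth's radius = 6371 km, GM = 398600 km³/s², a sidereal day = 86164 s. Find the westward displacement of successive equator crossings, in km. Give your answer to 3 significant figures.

Semi-major axis a = 6371 + 894 = 7265 km. Period T = 2π√(a³/μ) = 2π√(7265³/398600) = 6162.6 s = 102.71 min.
During one orbit Earth rotates (6162.6 / 86164) × 360° = 25.75°.
At the equator that is 25.75° × (2π·6371/360) km/° = 25.75 × 111.2 = 2863 km.

2860 km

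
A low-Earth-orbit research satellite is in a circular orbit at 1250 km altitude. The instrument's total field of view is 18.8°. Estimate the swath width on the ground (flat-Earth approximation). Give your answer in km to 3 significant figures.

Half-angle = 18.8°/2 = 9.4°.
Swath width ≈ 2h·tan(θ/2) = 2 × 1250 × tan(9.4°) = 413.9 km.

414 km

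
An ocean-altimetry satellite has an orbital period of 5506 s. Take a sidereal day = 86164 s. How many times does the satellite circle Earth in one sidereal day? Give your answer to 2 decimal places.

15.65

Orbits per sidereal day = 86164 / 5506.0 = 15.649.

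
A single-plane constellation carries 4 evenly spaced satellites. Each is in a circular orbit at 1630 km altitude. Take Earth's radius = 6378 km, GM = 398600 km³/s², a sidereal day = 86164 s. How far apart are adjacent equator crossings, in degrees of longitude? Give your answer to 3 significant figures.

Semi-major axis a = 6378 + 1630 = 8008 km. Period T = 2π√(a³/μ) = 2π√(8008³/398600) = 7131.8 s = 118.86 min.
Single-satellite node shift = (7131.8/86164) × 360° = 29.80°.
With 4 satellites evenly phased, successive equator crossings are 29.80/4 = 7.449° apart.

7.45°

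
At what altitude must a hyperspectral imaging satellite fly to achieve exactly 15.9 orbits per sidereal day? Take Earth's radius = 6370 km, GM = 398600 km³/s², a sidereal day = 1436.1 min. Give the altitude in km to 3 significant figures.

Required period T = 86166 / 15.9 = 5419.2 s.
From T = 2π√(a³/μ): a = (μ T²/4π²)^(1/3) = (398600 × 5419.2² / 4π²)^(1/3) = 6668 km.
Altitude h = a − R = 6668 − 6370 = 298 km.

298 km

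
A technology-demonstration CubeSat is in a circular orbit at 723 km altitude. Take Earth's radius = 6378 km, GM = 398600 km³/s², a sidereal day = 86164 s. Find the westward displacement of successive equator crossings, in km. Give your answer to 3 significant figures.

2770 km

Semi-major axis a = 6378 + 723 = 7101 km. Period T = 2π√(a³/μ) = 2π√(7101³/398600) = 5955.1 s = 99.25 min.
During one orbit Earth rotates (5955.1 / 86164) × 360° = 24.88°.
At the equator that is 24.88° × (2π·6378/360) km/° = 24.88 × 111.3 = 2770 km.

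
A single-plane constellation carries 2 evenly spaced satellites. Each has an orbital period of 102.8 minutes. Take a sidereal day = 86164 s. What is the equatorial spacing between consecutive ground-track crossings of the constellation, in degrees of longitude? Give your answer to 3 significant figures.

T = 102.8 min = 6168.0 s.
Single-satellite node shift = (6168.0/86164) × 360° = 25.77°.
With 2 satellites evenly phased, successive equator crossings are 25.77/2 = 12.885° apart.

12.9°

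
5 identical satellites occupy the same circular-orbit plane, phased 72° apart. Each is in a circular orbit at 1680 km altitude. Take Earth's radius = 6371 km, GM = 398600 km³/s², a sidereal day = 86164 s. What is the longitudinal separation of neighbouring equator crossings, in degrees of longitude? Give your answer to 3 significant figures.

Semi-major axis a = 6371 + 1680 = 8051 km. Period T = 2π√(a³/μ) = 2π√(8051³/398600) = 7189.3 s = 119.82 min.
Single-satellite node shift = (7189.3/86164) × 360° = 30.04°.
With 5 satellites evenly phased, successive equator crossings are 30.04/5 = 6.007° apart.

6.01°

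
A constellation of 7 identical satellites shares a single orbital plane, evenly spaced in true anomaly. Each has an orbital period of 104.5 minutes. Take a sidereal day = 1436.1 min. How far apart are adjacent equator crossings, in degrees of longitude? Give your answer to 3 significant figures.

3.74°

T = 104.5 min = 6270.0 s.
Single-satellite node shift = (6270.0/86166) × 360° = 26.20°.
With 7 satellites evenly phased, successive equator crossings are 26.20/7 = 3.742° apart.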